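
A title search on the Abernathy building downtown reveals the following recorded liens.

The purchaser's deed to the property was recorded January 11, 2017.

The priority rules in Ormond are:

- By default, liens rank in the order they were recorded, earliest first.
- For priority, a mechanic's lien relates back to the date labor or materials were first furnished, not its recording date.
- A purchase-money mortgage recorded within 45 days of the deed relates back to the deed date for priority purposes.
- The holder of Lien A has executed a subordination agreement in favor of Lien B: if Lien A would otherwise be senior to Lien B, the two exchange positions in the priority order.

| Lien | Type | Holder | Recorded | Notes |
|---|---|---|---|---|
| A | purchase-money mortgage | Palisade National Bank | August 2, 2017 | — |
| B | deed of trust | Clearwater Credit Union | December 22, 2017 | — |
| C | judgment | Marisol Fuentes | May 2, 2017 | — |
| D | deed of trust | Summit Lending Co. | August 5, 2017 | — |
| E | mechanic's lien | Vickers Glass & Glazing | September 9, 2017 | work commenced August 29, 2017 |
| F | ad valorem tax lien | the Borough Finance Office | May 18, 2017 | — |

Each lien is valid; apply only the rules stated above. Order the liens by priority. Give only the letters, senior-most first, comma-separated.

First, effective dates: A missed the 45-day window (203 days after the deed), so its recording date stands; E relates back to August 29, 2017 (work commenced).
Sorted by effective date: C (May 2, 2017), F (May 18, 2017), A (August 2, 2017), D (August 5, 2017), E (August 29, 2017), B (December 22, 2017).
The subordination applies — A was senior to B — so A and B swap.

C, F, B, D, E, A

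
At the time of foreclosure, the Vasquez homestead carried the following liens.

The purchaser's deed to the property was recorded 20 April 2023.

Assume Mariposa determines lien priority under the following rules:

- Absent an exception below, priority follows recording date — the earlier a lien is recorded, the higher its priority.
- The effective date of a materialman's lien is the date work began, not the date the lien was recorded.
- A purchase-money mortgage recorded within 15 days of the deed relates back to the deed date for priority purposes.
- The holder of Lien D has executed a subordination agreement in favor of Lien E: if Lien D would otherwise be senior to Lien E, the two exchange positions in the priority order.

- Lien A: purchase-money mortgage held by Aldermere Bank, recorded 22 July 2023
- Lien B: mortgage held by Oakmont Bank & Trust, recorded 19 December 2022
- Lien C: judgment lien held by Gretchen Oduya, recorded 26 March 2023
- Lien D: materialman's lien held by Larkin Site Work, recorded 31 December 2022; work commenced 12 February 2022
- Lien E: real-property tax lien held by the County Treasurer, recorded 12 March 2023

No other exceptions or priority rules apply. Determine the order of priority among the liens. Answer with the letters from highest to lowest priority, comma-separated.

E, B, D, C, A

Adjusting effective dates: A was recorded 93 days after the deed — beyond 15 days — so no relation-back applies; D's effective date is 12 February 2022, when work began.
By effective date, earliest first: D (12 February 2022), B (19 December 2022), E (12 March 2023), C (26 March 2023), A (22 July 2023).
Because D would otherwise rank above E, the subordination swaps them.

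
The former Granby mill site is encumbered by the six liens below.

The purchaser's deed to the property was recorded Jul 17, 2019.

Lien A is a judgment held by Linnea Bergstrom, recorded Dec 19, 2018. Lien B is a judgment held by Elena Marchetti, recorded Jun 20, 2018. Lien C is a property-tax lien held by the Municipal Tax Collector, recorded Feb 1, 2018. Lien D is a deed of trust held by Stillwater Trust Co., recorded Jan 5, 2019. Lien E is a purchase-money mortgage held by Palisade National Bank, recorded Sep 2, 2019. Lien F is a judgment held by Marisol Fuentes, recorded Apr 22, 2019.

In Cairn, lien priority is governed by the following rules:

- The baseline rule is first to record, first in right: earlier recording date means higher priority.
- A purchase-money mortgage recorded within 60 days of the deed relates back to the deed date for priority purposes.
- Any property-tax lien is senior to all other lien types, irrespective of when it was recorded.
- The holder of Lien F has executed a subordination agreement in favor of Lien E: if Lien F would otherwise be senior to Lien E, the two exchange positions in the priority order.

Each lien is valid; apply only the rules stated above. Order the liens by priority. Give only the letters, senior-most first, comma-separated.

C, B, A, D, E, F

Adjusting effective dates: E's effective date is the deed date, Jul 17, 2019.
C is a property-tax lien, so it outranks all other liens regardless of date.
Ordering the rest by effective date: B (Jun 20, 2018), A (Dec 19, 2018), D (Jan 5, 2019), F (Apr 22, 2019), E (Jul 17, 2019).
The subordination applies — F was senior to E — so F and E swap.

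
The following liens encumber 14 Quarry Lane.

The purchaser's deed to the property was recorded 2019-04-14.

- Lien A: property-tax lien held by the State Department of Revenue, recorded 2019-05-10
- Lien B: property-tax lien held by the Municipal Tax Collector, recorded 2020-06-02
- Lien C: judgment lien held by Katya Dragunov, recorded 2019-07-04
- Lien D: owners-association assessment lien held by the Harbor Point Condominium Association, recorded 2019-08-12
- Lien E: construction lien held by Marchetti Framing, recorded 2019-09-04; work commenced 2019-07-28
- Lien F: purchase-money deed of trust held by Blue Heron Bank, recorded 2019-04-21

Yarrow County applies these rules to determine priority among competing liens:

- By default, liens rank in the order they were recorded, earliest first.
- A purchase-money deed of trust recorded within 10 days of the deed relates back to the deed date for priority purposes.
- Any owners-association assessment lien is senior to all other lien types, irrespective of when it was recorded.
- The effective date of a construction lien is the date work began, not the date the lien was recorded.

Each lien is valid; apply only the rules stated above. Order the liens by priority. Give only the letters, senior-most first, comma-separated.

Adjusting effective dates: E is treated as recorded 2019-07-28, the work-commencement date; F was recorded within the 10-day window, so its effective date is the deed date 2019-04-14.
D, as an owners-association assessment lien, has superpriority and ranks first.
Remaining liens by effective date: F (2019-04-14), A (2019-05-10), C (2019-07-04), E (2019-07-28), B (2020-06-02).

D, F, A, C, E, B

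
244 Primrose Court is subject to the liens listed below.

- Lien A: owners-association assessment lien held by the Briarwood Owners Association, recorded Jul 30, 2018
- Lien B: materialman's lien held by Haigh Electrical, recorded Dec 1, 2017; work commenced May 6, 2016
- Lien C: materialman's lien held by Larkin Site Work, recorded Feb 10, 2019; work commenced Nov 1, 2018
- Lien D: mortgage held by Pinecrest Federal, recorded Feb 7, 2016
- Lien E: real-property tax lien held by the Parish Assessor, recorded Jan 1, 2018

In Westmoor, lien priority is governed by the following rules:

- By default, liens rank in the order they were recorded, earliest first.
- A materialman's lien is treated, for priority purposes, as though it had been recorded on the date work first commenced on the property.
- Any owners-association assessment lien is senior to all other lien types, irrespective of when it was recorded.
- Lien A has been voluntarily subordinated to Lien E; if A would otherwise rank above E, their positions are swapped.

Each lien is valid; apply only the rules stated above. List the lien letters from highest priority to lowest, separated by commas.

Effective dates after the stated exceptions: B relates back to May 6, 2016 (work commenced); C relates back to Nov 1, 2018 (work commenced).
A is an owners-association assessment lien, so it outranks all other liens regardless of date.
Among the remaining liens, by effective date: D (Feb 7, 2016), B (May 6, 2016), E (Jan 1, 2018), C (Nov 1, 2018).
The subordination applies — A was senior to E — so A and E swap.

E, D, B, A, C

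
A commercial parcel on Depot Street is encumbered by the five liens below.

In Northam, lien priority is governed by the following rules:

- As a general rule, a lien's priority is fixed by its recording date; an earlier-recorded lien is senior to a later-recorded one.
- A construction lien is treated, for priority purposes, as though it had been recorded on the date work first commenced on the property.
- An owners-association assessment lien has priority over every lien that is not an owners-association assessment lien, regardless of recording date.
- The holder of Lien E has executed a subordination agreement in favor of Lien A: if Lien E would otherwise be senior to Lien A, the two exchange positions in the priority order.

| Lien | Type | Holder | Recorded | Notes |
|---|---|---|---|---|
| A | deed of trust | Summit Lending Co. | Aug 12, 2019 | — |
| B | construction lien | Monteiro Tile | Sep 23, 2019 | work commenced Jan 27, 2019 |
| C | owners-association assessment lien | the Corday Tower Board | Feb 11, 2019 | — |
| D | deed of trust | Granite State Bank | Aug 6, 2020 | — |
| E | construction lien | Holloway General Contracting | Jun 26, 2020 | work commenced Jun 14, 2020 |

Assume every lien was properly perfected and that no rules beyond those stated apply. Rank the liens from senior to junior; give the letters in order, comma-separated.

C, B, A, E, D

Adjusting effective dates: B is treated as recorded Jan 27, 2019, the work-commencement date; E's effective date is Jun 14, 2020, when work began.
C is an owners-association assessment lien and takes priority over every other lien.
The other liens, earliest effective date first: B (Jan 27, 2019), A (Aug 12, 2019), E (Jun 14, 2020), D (Aug 6, 2020).
Since E is not senior to A, the subordination leaves the order unchanged.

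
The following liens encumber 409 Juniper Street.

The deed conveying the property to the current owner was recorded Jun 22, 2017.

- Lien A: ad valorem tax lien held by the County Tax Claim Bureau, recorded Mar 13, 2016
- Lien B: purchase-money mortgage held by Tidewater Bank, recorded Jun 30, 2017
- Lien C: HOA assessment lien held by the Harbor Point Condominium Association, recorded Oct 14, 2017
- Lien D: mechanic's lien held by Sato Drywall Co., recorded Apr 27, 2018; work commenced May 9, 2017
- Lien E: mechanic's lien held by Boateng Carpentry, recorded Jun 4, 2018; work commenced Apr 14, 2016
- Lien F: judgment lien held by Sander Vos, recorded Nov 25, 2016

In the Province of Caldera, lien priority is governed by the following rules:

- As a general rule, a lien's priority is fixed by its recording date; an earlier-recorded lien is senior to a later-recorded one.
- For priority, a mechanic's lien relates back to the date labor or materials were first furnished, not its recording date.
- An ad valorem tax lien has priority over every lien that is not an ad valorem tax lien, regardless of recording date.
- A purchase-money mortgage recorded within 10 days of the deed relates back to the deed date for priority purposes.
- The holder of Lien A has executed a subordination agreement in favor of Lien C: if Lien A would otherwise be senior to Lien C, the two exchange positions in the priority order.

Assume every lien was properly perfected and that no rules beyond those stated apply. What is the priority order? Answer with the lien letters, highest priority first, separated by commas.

First, effective dates: B relates back to the deed date Jun 22, 2017; D relates back to May 9, 2017 (work commenced); E's effective date is Apr 14, 2016, when work began.
A is an ad valorem tax lien, so it outranks all other liens regardless of date.
Ordering the rest by effective date: E (Apr 14, 2016), F (Nov 25, 2016), D (May 9, 2017), B (Jun 22, 2017), C (Oct 14, 2017).
A is senior to C before the subordination, so the two trade places.

C, E, F, D, B, A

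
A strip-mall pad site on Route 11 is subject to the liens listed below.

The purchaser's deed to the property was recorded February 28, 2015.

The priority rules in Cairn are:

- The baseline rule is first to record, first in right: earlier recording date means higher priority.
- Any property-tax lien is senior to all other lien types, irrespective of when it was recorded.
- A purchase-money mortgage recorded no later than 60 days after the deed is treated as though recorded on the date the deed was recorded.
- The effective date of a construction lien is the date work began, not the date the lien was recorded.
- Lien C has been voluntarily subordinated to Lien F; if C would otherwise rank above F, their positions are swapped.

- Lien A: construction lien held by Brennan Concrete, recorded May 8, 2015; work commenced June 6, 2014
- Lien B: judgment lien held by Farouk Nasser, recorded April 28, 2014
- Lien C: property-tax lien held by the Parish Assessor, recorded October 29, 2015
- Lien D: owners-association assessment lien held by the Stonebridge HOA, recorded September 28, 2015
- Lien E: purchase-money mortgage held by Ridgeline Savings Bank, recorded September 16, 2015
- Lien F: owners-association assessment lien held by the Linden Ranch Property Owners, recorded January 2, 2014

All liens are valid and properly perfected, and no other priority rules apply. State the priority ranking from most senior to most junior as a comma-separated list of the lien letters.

Adjusting effective dates: A relates back to June 6, 2014 (work commenced); E was recorded 200 days after the deed, outside the 60-day window, so it keeps its recording date.
As a property-tax lien, C is senior to every other lien.
Remaining liens by effective date: F (January 2, 2014), B (April 28, 2014), A (June 6, 2014), E (September 16, 2015), D (September 28, 2015).
C is senior to F before the subordination, so the two trade places.

F, C, B, A, E, D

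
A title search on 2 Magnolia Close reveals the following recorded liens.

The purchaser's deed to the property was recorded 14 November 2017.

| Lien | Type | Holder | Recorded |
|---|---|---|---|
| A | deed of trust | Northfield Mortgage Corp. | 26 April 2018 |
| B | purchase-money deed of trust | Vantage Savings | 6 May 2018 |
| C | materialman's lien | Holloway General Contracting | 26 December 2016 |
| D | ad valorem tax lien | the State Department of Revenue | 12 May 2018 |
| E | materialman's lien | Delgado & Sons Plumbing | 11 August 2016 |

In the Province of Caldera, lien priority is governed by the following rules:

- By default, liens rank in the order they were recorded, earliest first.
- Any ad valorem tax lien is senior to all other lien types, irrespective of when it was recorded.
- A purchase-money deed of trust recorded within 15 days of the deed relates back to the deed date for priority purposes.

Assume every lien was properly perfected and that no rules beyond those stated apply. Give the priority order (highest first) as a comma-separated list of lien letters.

Effective dates after the stated exceptions: B was recorded 173 days after the deed — beyond 15 days — so no relation-back applies.
D, as an ad valorem tax lien, has superpriority and ranks first.
The other liens, earliest effective date first: E (11 August 2016), C (26 December 2016), A (26 April 2018), B (6 May 2018).

D, E, C, A, B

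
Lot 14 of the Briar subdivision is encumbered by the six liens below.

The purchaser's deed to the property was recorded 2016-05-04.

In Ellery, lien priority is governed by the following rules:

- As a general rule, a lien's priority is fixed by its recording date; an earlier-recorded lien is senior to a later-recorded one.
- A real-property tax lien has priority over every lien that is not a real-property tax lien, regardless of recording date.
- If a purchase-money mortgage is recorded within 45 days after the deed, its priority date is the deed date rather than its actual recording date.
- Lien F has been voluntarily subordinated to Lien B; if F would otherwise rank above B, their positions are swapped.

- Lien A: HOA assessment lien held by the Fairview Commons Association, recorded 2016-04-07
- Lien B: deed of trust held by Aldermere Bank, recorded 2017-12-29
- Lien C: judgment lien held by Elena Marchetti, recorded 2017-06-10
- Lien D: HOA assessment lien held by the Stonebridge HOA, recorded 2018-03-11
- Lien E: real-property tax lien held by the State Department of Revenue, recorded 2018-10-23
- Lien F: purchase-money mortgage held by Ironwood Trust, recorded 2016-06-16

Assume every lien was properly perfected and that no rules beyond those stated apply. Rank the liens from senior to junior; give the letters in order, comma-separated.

Effective dates after the stated exceptions: F relates back to the deed date 2016-05-04.
E is a real-property tax lien, so it outranks all other liens regardless of date.
Ordering the rest by effective date: A (2016-04-07), F (2016-05-04), C (2017-06-10), B (2017-12-29), D (2018-03-11).
Because F would otherwise rank above B, the subordination swaps them.

E, A, B, C, F, D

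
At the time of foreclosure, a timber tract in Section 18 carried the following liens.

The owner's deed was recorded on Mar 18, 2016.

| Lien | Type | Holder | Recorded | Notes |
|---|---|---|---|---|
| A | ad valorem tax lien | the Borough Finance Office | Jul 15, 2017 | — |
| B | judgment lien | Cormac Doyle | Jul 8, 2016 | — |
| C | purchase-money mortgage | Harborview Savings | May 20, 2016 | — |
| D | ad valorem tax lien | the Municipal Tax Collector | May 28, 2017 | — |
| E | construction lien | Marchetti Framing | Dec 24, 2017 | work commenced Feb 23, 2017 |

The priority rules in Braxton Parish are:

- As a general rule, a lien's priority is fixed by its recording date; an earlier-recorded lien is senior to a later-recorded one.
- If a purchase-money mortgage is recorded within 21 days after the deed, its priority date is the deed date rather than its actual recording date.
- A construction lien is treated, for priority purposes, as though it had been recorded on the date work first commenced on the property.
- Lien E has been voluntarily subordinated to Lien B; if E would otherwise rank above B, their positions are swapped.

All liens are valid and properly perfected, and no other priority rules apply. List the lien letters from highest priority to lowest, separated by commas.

Effective dates after the stated exceptions: C missed the 21-day window (63 days after the deed), so its recording date stands; E is treated as recorded Feb 23, 2017, the work-commencement date.
By effective date, earliest first: C (May 20, 2016), B (Jul 8, 2016), E (Feb 23, 2017), D (May 28, 2017), A (Jul 15, 2017).
E already ranks below B; the subordination has no effect.

C, B, E, D, A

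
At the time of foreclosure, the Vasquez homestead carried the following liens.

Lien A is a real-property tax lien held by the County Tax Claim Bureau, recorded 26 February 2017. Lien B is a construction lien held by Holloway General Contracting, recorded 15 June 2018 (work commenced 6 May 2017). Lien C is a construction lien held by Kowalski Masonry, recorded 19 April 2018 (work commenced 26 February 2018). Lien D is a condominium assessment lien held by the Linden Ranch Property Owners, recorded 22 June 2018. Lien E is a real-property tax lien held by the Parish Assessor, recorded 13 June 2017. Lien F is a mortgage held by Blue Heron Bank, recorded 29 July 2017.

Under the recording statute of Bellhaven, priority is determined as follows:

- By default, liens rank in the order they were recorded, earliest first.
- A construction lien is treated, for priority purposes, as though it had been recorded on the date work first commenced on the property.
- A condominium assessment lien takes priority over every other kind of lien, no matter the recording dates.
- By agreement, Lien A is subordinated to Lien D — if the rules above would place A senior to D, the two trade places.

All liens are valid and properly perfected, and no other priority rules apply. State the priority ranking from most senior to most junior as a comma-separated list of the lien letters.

First, effective dates: B is treated as recorded 6 May 2017, the work-commencement date; C's effective date is 26 February 2018, when work began.
D, as a condominium assessment lien, has superpriority and ranks first.
Remaining liens by effective date: A (26 February 2017), B (6 May 2017), E (13 June 2017), F (29 July 2017), C (26 February 2018).
A already ranks below D; the subordination has no effect.

D, A, B, E, F, C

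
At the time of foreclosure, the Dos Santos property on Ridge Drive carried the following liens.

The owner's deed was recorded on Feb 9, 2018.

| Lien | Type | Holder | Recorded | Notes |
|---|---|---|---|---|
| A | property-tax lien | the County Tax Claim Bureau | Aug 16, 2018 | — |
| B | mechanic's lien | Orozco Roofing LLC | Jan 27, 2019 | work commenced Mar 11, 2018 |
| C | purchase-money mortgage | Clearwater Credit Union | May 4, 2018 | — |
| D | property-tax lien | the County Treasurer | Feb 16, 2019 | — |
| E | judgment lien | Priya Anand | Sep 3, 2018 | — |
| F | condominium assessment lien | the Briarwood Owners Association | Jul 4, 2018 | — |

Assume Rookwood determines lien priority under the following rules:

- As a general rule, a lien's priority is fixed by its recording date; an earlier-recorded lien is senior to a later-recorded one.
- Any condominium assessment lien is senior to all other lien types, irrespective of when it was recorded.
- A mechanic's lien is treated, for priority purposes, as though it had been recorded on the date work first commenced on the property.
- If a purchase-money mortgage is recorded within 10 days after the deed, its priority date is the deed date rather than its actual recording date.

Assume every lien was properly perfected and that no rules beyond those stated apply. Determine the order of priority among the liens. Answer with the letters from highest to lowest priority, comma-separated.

First, effective dates: B relates back to Mar 11, 2018 (work commenced); C was recorded 84 days after the deed, outside the 10-day window, so it keeps its recording date.
F is a condominium assessment lien, so it outranks all other liens regardless of date.
Remaining liens by effective date: B (Mar 11, 2018), C (May 4, 2018), A (Aug 16, 2018), E (Sep 3, 2018), D (Feb 16, 2019).

F, B, C, A, E, D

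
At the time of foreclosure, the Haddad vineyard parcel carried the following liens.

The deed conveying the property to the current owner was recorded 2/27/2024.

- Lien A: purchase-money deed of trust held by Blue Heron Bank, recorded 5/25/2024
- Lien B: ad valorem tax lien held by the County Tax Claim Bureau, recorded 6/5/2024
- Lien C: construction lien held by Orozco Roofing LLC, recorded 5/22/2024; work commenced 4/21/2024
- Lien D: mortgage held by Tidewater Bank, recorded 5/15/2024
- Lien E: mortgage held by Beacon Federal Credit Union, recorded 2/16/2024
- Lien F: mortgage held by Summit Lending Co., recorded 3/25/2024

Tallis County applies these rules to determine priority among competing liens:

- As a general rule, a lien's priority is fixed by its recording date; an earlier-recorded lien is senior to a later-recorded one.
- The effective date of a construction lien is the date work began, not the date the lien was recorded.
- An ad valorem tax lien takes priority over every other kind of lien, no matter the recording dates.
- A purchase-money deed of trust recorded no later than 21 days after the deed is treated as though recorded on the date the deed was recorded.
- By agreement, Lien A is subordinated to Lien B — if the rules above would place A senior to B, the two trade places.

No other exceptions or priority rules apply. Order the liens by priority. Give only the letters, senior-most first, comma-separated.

B, E, F, C, D, A

First, effective dates: A missed the 21-day window (88 days after the deed), so its recording date stands; C relates back to 4/21/2024 (work commenced).
B, as an ad valorem tax lien, has superpriority and ranks first.
Ordering the rest by effective date: E (2/16/2024), F (3/25/2024), C (4/21/2024), D (5/15/2024), A (5/25/2024).
A already ranks below B; the subordination has no effect.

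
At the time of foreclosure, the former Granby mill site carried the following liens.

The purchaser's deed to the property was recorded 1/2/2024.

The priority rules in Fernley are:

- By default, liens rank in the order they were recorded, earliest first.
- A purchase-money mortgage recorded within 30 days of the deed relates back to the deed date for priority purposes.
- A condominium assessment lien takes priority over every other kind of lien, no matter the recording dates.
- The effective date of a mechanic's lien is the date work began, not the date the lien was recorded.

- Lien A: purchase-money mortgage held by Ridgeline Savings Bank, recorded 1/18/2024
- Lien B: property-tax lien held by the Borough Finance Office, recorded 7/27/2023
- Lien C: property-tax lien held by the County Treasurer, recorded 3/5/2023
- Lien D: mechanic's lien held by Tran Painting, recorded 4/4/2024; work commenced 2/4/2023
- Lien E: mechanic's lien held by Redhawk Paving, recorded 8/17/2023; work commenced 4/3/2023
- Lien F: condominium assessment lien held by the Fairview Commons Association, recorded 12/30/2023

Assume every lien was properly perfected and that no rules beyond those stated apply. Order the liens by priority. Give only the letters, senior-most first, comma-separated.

Effective dates after the stated exceptions: A was recorded within the 30-day window, so its effective date is the deed date 1/2/2024; D's effective date is 2/4/2023, when work began; E relates back to 4/3/2023 (work commenced).
F, as a condominium assessment lien, has superpriority and ranks first.
The other liens, earliest effective date first: D (2/4/2023), C (3/5/2023), E (4/3/2023), B (7/27/2023), A (1/2/2024).

F, D, C, E, B, A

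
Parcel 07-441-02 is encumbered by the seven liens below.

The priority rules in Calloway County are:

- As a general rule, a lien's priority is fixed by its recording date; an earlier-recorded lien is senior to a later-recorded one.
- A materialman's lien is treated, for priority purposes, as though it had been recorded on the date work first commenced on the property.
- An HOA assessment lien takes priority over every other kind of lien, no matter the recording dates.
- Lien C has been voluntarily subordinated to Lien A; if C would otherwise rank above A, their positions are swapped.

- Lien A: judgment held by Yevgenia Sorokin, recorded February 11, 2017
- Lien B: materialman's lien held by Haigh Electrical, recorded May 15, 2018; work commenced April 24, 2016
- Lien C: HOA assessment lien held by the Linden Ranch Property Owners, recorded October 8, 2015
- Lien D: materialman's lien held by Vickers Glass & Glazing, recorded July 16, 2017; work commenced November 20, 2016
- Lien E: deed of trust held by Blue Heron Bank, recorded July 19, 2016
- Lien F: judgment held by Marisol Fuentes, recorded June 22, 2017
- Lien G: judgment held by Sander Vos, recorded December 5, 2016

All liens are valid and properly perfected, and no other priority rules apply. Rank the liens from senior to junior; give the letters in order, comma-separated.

Adjusting effective dates: B's effective date is April 24, 2016, when work began; D is treated as recorded November 20, 2016, the work-commencement date.
C, as an HOA assessment lien, has superpriority and ranks first.
Among the remaining liens, by effective date: B (April 24, 2016), E (July 19, 2016), D (November 20, 2016), G (December 5, 2016), A (February 11, 2017), F (June 22, 2017).
C would otherwise be senior to A, so under the subordination agreement C and A exchange positions.

A, B, E, D, G, C, F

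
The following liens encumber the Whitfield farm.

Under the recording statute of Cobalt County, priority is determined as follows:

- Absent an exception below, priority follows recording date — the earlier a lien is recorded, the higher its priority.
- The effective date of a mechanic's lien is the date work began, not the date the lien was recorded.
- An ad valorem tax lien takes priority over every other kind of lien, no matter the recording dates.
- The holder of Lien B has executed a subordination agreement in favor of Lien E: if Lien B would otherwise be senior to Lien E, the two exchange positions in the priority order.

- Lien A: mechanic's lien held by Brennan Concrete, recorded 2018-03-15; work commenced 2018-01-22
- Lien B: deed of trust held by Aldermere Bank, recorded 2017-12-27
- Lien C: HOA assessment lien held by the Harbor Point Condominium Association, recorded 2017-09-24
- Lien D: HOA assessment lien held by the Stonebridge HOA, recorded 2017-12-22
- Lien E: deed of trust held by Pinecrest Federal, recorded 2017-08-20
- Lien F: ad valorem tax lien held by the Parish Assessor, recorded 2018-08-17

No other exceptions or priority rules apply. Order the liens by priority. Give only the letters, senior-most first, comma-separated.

Adjusting effective dates: A relates back to 2018-01-22 (work commenced).
F is an ad valorem tax lien, so it outranks all other liens regardless of date.
Ordering the rest by effective date: E (2017-08-20), C (2017-09-24), D (2017-12-22), B (2017-12-27), A (2018-01-22).
Since B is not senior to E, the subordination leaves the order unchanged.

F, E, C, D, B, A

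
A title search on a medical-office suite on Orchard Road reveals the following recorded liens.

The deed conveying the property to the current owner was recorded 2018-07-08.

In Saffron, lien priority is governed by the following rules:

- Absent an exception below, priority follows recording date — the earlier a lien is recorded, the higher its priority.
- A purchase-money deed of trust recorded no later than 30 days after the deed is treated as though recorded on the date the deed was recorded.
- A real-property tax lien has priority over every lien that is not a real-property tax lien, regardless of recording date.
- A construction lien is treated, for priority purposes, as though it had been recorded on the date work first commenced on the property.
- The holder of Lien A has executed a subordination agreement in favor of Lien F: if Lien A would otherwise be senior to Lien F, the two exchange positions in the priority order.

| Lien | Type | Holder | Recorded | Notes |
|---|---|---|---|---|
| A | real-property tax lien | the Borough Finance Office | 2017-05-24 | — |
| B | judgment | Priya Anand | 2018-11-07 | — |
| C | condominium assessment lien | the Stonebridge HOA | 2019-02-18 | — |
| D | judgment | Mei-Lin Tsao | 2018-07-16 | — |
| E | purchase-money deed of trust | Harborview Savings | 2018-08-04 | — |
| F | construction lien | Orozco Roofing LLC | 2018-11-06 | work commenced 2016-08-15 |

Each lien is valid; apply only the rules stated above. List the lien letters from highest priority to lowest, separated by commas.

F, A, E, D, B, C

First, effective dates: E's effective date is the deed date, 2018-07-08; F is treated as recorded 2016-08-15, the work-commencement date.
As a real-property tax lien, A is senior to every other lien.
Among the remaining liens, by effective date: F (2016-08-15), E (2018-07-08), D (2018-07-16), B (2018-11-07), C (2019-02-18).
A is senior to F before the subordination, so the two trade places.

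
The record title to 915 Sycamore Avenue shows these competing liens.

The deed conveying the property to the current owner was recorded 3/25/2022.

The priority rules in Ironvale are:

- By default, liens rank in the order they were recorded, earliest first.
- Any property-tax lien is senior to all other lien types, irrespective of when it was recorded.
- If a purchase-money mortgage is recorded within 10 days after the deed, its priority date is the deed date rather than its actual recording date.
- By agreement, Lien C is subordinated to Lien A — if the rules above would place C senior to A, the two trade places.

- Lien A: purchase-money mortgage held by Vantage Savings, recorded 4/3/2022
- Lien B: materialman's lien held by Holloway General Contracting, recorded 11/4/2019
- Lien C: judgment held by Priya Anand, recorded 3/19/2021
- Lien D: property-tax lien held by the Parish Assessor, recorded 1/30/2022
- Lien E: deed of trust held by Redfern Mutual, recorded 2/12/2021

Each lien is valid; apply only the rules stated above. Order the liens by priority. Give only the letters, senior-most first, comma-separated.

D, B, E, A, C

First, effective dates: A's effective date is the deed date, 3/25/2022.
As a property-tax lien, D is senior to every other lien.
Remaining liens by effective date: B (11/4/2019), E (2/12/2021), C (3/19/2021), A (3/25/2022).
The subordination applies — C was senior to A — so C and A swap.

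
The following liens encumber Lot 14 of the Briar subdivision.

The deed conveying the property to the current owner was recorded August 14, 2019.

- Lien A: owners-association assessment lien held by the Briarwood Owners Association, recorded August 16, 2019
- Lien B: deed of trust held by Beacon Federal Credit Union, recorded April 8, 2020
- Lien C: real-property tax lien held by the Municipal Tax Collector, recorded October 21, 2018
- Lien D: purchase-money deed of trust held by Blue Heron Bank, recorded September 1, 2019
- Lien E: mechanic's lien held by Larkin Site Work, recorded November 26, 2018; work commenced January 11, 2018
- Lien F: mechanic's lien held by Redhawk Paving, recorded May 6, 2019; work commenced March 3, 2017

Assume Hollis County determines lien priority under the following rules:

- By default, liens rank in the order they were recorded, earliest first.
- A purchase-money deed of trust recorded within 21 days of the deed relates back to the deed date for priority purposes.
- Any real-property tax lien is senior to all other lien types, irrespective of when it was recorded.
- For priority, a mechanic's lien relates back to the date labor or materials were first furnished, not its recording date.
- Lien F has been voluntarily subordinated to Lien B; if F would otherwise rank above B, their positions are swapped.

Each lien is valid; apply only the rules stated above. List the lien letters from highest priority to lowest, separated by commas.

C, B, E, D, A, F

Adjusting effective dates: D relates back to the deed date August 14, 2019; E relates back to January 11, 2018 (work commenced); F is treated as recorded March 3, 2017, the work-commencement date.
C is a real-property tax lien, so it outranks all other liens regardless of date.
Remaining liens by effective date: F (March 3, 2017), E (January 11, 2018), D (August 14, 2019), A (August 16, 2019), B (April 8, 2020).
F is senior to B before the subordination, so the two trade places.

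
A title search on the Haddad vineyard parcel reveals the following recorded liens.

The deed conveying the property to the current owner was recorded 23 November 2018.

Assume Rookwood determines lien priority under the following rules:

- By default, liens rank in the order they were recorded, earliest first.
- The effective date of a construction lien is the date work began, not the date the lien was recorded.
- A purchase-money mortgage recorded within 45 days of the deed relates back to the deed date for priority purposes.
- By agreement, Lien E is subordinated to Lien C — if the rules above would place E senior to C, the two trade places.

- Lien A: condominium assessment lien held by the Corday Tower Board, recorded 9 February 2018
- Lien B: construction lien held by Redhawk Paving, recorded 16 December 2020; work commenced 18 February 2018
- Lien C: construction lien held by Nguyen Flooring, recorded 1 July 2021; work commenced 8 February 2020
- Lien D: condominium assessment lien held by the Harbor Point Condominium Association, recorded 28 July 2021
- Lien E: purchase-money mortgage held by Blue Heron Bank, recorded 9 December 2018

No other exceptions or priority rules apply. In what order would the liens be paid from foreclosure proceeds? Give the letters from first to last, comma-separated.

A, B, C, E, D

Effective dates: B is treated as recorded 18 February 2018, the work-commencement date; C is treated as recorded 8 February 2020, the work-commencement date; E relates back to the deed date 23 November 2018.
Ordering by effective date: A (9 February 2018), B (18 February 2018), E (23 November 2018), C (8 February 2020), D (28 July 2021).
The subordination applies — E was senior to C — so E and C swap.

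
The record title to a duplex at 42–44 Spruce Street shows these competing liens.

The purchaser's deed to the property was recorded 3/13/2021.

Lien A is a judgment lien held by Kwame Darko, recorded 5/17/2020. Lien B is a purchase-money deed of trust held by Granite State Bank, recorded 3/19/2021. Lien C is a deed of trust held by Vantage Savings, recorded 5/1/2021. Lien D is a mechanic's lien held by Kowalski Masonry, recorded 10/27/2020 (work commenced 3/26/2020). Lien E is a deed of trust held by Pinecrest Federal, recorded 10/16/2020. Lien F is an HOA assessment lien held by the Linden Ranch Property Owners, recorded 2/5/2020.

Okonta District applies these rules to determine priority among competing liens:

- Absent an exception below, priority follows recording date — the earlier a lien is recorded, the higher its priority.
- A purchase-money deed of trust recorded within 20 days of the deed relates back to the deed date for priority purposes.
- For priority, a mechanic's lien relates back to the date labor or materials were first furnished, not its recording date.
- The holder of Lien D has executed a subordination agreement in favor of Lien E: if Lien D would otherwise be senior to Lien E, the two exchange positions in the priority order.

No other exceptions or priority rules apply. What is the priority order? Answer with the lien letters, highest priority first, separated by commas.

First, effective dates: B relates back to the deed date 3/13/2021; D relates back to 3/26/2020 (work commenced).
Ordering by effective date: F (2/5/2020), D (3/26/2020), A (5/17/2020), E (10/16/2020), B (3/13/2021), C (5/1/2021).
D is senior to E before the subordination, so the two trade places.

F, E, A, D, B, C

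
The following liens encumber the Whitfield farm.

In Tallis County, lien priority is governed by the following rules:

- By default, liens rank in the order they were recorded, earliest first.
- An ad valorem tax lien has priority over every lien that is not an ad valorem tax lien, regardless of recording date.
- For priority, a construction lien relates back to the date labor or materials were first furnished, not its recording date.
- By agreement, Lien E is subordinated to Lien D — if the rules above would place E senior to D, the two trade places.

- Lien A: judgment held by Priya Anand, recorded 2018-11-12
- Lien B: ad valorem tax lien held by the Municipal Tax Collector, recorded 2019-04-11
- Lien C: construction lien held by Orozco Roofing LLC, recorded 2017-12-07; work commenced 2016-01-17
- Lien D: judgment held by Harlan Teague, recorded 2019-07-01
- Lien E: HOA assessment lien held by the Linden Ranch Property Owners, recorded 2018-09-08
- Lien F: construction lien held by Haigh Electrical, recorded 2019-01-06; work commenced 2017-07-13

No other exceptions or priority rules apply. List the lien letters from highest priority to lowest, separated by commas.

Effective dates: C's effective date is 2016-01-17, when work began; F's effective date is 2017-07-13, when work began.
B is an ad valorem tax lien and takes priority over every other lien.
Among the remaining liens, by effective date: C (2016-01-17), F (2017-07-13), E (2018-09-08), A (2018-11-12), D (2019-07-01).
E is senior to D before the subordination, so the two trade places.

B, C, F, D, A, E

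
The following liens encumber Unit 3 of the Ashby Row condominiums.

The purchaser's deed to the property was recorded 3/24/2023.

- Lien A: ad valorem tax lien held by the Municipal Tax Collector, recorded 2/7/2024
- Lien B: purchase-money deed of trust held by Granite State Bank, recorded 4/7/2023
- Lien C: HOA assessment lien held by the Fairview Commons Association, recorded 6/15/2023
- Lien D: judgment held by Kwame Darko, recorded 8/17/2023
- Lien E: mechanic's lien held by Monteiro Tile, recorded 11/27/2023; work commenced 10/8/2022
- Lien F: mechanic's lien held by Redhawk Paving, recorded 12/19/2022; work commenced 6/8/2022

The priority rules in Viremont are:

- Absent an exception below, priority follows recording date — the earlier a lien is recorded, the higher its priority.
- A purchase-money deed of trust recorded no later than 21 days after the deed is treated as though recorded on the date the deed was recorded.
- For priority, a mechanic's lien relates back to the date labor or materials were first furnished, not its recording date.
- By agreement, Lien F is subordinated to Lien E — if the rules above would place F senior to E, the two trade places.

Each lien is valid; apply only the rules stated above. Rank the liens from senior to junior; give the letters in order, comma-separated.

Effective dates: B was recorded within the 21-day window, so its effective date is the deed date 3/24/2023; E is treated as recorded 10/8/2022, the work-commencement date; F is treated as recorded 6/8/2022, the work-commencement date.
Sorted by effective date: F (6/8/2022), E (10/8/2022), B (3/24/2023), C (6/15/2023), D (8/17/2023), A (2/7/2024).
The subordination applies — F was senior to E — so F and E swap.

E, F, B, C, D, A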